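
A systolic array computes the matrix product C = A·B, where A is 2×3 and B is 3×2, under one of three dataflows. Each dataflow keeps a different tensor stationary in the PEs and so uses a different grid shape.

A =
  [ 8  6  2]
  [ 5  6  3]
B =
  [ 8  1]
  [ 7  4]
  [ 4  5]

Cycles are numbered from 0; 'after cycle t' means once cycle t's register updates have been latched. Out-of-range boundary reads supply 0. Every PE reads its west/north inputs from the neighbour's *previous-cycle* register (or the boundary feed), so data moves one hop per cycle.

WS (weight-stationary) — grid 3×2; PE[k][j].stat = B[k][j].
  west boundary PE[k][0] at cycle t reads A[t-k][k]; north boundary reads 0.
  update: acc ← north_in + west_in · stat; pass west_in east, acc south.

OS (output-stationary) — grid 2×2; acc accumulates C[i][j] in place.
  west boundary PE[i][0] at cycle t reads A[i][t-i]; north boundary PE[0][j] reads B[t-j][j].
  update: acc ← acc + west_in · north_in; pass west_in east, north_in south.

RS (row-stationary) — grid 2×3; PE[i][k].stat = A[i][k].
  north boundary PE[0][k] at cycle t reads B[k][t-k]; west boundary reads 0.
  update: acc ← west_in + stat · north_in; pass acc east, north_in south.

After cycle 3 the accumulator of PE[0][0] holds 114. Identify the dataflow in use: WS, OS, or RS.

WS [3×2] PE[0][0] across cycles:
  c0 r0c0: 64 / 8 / 64
  c1 r0c0: 40 / 5 / 40
  c2 r0c0: 0 / 0 / 0
  c3 r0c0: 0 / 0 / 0
OS [2×2] PE[0][0] across cycles:
  c0 r0c0: 64 / 8 / 8
  c1 r0c0: 106 / 6 / 7
  c2 r0c0: 114 / 2 / 4
  c3 r0c0: 114 / 0 / 0
RS [2×3] PE[0][0] across cycles:
  c0 r0c0: 64 / 64 / 8
  c1 r0c0: 8 / 8 / 1
  c2 r0c0: 0 / 0 / 0
  c3 r0c0: 0 / 0 / 0

dataflow = OS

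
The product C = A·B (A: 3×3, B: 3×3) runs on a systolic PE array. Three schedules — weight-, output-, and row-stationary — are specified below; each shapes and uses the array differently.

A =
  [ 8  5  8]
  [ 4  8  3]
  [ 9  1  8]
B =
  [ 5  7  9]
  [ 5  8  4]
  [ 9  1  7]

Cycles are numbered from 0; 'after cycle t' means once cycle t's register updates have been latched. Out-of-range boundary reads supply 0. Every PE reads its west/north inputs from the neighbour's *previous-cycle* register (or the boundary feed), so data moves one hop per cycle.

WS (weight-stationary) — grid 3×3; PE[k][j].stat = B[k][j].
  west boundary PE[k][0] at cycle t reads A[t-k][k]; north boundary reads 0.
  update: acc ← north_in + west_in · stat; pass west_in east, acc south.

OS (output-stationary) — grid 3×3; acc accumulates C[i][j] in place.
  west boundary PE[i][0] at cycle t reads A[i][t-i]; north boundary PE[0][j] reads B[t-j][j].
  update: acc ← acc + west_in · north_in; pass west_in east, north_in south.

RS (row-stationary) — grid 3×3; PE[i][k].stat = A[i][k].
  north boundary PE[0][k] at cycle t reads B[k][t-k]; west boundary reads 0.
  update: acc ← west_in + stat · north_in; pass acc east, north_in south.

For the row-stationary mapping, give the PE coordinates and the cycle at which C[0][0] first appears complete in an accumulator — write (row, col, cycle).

(row, col, cycle) = (0, 2, 2)

Under RS, C[0][0] lands at PE[0][2]:
  0: (0,2).acc=0  regs=<0,0>
  1: (0,2).acc=0  regs=<0,0>
  2: (0,2).acc=137  regs=<137,9>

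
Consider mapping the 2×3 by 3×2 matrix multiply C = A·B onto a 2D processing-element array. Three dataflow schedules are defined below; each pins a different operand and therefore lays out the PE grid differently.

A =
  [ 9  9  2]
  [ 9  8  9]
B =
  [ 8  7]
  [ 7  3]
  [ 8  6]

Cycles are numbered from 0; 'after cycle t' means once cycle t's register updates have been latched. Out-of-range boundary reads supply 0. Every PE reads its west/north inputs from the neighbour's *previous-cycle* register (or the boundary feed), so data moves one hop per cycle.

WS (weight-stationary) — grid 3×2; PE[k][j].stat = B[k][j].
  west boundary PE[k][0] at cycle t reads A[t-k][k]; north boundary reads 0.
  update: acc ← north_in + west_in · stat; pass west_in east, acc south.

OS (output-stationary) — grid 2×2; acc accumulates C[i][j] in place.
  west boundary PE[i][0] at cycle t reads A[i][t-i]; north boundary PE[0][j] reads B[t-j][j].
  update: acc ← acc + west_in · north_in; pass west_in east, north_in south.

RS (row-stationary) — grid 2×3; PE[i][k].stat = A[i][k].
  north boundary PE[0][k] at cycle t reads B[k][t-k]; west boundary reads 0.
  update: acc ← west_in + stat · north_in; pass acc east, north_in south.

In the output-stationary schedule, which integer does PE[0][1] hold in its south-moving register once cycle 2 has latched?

register = 3

OS 2×2: PE[0][1] cycle-by-cycle (with neighbour feeds):
  after 0 — PE[0][0] acc=72, pass-E 9, pass-S 8
  after 0 — PE[0][1] acc=0, pass-E 0, pass-S 0
  after 1 — PE[0][0] acc=135, pass-E 9, pass-S 7
  after 1 — PE[0][1] acc=63, pass-E 9, pass-S 7
  after 2 — PE[0][0] acc=151, pass-E 2, pass-S 8
  after 2 — PE[0][1] acc=90, pass-E 9, pass-S 3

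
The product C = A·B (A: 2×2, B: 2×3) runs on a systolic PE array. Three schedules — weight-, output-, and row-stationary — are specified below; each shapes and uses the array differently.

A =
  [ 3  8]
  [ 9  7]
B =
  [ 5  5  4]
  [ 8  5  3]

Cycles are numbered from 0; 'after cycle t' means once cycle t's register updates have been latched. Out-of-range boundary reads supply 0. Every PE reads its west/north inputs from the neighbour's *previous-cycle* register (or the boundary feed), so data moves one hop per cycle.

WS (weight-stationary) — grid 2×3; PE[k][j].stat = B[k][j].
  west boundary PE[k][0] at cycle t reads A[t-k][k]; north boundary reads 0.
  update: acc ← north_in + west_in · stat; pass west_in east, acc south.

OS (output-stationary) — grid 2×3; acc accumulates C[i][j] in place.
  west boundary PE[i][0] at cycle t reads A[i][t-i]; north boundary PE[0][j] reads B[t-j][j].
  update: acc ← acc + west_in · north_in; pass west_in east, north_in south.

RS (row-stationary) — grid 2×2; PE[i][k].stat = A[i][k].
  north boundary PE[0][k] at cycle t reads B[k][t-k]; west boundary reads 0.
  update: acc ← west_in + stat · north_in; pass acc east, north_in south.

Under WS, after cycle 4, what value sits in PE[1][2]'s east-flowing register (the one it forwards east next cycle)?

register = 7

WS on a 2×3 grid — tracing PE[1][2] and its feeders:
  t=0 PE[0][2]: acc=0 h=0 v=0
  t=0 PE[1][1]: acc=0 h=0 v=0
  t=0 PE[1][2]: acc=0 h=0 v=0
  t=1 PE[0][2]: acc=0 h=0 v=0
  t=1 PE[1][1]: acc=0 h=0 v=0
  t=1 PE[1][2]: acc=0 h=0 v=0
  t=2 PE[0][2]: acc=12 h=3 v=12
  t=2 PE[1][1]: acc=55 h=8 v=55
  t=2 PE[1][2]: acc=0 h=0 v=0
  t=3 PE[0][2]: acc=36 h=9 v=36
  t=3 PE[1][1]: acc=80 h=7 v=80
  t=3 PE[1][2]: acc=36 h=8 v=36
  t=4 PE[0][2]: acc=0 h=0 v=0
  t=4 PE[1][1]: acc=0 h=0 v=0
  t=4 PE[1][2]: acc=57 h=7 v=57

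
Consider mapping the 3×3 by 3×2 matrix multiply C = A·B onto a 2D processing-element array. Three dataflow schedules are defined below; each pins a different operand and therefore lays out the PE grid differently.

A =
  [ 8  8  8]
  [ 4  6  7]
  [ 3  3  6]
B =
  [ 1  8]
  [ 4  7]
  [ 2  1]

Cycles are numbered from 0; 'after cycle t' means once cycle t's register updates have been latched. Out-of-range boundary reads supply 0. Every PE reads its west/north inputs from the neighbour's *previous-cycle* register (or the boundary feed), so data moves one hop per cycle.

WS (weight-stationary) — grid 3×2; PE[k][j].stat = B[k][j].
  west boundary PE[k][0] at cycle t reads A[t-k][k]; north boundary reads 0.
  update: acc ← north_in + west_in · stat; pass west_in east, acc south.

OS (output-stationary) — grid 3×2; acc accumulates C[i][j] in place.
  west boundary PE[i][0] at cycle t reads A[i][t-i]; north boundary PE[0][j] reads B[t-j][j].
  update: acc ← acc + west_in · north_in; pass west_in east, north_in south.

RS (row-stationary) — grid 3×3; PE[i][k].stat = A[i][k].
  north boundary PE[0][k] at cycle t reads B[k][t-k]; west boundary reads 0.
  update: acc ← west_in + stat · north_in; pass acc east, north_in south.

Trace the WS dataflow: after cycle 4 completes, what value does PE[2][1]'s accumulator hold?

PE[2][1].acc = 81

WS on a 3×2 grid — tracing PE[2][1] and its feeders:
  after 0 — PE[1][1] acc=0, pass-E 0, pass-S 0
  after 0 — PE[2][0] acc=0, pass-E 0, pass-S 0
  after 0 — PE[2][1] acc=0, pass-E 0, pass-S 0
  after 1 — PE[1][1] acc=0, pass-E 0, pass-S 0
  after 1 — PE[2][0] acc=0, pass-E 0, pass-S 0
  after 1 — PE[2][1] acc=0, pass-E 0, pass-S 0
  after 2 — PE[1][1] acc=120, pass-E 8, pass-S 120
  after 2 — PE[2][0] acc=56, pass-E 8, pass-S 56
  after 2 — PE[2][1] acc=0, pass-E 0, pass-S 0
  after 3 — PE[1][1] acc=74, pass-E 6, pass-S 74
  after 3 — PE[2][0] acc=42, pass-E 7, pass-S 42
  after 3 — PE[2][1] acc=128, pass-E 8, pass-S 128
  after 4 — PE[1][1] acc=45, pass-E 3, pass-S 45
  after 4 — PE[2][0] acc=27, pass-E 6, pass-S 27
  after 4 — PE[2][1] acc=81, pass-E 7, pass-S 81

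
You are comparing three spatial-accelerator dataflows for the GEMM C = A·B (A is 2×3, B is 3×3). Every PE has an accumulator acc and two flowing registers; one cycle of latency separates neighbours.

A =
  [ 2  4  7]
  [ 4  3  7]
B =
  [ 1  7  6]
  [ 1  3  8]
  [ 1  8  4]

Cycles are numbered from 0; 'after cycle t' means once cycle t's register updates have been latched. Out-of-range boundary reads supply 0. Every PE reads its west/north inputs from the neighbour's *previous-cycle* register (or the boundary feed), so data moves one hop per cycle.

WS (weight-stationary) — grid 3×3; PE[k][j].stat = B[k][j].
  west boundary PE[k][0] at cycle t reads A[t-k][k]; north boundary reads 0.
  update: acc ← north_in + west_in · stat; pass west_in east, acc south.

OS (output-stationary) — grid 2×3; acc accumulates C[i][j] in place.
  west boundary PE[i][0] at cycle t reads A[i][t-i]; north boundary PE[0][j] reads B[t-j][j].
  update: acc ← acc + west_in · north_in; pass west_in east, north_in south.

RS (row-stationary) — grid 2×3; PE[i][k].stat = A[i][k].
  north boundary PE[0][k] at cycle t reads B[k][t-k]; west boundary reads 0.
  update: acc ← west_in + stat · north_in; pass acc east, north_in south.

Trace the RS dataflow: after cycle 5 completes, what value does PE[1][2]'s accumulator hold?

RS 2×3: PE[1][2] cycle-by-cycle (with neighbour feeds):
  @0  [0,2]  acc 0  |  →0  ↓0
  @0  [1,1]  acc 0  |  →0  ↓0
  @0  [1,2]  acc 0  |  →0  ↓0
  @1  [0,2]  acc 0  |  →0  ↓0
  @1  [1,1]  acc 0  |  →0  ↓0
  @1  [1,2]  acc 0  |  →0  ↓0
  @2  [0,2]  acc 13  |  →13  ↓1
  @2  [1,1]  acc 7  |  →7  ↓1
  @2  [1,2]  acc 0  |  →0  ↓0
  @3  [0,2]  acc 82  |  →82  ↓8
  @3  [1,1]  acc 37  |  →37  ↓3
  @3  [1,2]  acc 14  |  →14  ↓1
  @4  [0,2]  acc 72  |  →72  ↓4
  @4  [1,1]  acc 48  |  →48  ↓8
  @4  [1,2]  acc 93  |  →93  ↓8
  @5  [0,2]  acc 0  |  →0  ↓0
  @5  [1,1]  acc 0  |  →0  ↓0
  @5  [1,2]  acc 76  |  →76  ↓4

PE[1][2].acc = 76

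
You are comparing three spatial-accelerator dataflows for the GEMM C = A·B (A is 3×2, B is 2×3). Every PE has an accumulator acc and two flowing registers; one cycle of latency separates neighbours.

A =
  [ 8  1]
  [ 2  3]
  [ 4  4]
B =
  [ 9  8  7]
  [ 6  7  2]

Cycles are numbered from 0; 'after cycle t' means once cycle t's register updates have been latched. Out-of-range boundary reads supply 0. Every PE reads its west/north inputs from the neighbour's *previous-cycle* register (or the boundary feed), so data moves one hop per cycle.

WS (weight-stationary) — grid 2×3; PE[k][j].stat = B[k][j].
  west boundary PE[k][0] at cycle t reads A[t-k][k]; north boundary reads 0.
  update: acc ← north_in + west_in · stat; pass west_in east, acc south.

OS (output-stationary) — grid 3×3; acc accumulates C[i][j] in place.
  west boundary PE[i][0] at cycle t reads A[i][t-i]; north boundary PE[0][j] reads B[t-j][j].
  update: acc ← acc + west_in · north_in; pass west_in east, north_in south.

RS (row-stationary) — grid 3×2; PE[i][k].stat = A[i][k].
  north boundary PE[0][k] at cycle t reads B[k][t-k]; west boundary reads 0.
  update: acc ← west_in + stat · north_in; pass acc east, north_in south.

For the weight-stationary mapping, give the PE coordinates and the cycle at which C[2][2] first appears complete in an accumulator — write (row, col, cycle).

WS — PE[1][2] is where C[2][2] collects:
  cycle 0: PE[1][2] → acc 0, east 0, south 0
  cycle 1: PE[1][2] → acc 0, east 0, south 0
  cycle 2: PE[1][2] → acc 0, east 0, south 0
  cycle 3: PE[1][2] → acc 58, east 1, south 58
  cycle 4: PE[1][2] → acc 20, east 3, south 20
  cycle 5: PE[1][2] → acc 36, east 4, south 36

(row, col, cycle) = (1, 2, 5)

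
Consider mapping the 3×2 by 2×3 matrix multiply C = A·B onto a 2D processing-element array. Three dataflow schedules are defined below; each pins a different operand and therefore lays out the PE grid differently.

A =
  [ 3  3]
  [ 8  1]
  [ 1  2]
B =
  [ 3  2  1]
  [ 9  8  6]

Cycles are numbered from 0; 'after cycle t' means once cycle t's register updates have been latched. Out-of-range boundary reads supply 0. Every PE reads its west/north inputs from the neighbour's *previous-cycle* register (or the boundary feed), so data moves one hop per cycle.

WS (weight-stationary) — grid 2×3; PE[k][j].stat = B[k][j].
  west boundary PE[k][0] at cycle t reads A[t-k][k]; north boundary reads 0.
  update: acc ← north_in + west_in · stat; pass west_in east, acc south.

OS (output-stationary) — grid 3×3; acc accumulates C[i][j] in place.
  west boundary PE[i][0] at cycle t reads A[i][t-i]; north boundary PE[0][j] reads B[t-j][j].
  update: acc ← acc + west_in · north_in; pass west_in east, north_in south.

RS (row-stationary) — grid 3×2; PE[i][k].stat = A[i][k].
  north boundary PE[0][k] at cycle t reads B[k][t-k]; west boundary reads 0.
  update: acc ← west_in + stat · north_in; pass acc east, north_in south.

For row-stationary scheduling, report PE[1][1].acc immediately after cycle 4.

RS 3×2: PE[1][1] cycle-by-cycle (with neighbour feeds):
  cycle 0: PE[0][1] → acc 0, east 0, south 0
  cycle 0: PE[1][0] → acc 0, east 0, south 0
  cycle 0: PE[1][1] → acc 0, east 0, south 0
  cycle 1: PE[0][1] → acc 36, east 36, south 9
  cycle 1: PE[1][0] → acc 24, east 24, south 3
  cycle 1: PE[1][1] → acc 0, east 0, south 0
  cycle 2: PE[0][1] → acc 30, east 30, south 8
  cycle 2: PE[1][0] → acc 16, east 16, south 2
  cycle 2: PE[1][1] → acc 33, east 33, south 9
  cycle 3: PE[0][1] → acc 21, east 21, south 6
  cycle 3: PE[1][0] → acc 8, east 8, south 1
  cycle 3: PE[1][1] → acc 24, east 24, south 8
  cycle 4: PE[0][1] → acc 0, east 0, south 0
  cycle 4: PE[1][0] → acc 0, east 0, south 0
  cycle 4: PE[1][1] → acc 14, east 14, south 6

PE[1][1].acc = 14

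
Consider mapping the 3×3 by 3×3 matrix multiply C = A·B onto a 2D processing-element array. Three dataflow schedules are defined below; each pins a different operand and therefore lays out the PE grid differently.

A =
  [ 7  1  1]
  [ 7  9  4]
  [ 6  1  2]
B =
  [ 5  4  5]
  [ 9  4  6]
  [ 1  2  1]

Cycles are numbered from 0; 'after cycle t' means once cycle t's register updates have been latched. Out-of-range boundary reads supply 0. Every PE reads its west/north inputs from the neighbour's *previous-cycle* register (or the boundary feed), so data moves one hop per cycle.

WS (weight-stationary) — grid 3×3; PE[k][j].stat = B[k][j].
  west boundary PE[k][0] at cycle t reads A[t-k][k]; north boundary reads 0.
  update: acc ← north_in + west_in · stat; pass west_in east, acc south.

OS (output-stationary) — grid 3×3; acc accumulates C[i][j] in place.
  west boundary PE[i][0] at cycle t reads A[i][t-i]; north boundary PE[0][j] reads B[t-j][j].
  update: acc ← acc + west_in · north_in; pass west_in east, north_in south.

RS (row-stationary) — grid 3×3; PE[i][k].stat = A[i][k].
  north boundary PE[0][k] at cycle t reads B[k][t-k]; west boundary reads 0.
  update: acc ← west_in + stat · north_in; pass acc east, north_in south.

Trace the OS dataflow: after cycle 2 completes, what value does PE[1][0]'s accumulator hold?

PE[1][0].acc = 116

OS 3×3: PE[1][0] cycle-by-cycle (with neighbour feeds):
  0: (0,0).acc=35  regs=<7,5>
  0: (1,0).acc=0  regs=<0,0>
  1: (0,0).acc=44  regs=<1,9>
  1: (1,0).acc=35  regs=<7,5>
  2: (0,0).acc=45  regs=<1,1>
  2: (1,0).acc=116  regs=<9,9>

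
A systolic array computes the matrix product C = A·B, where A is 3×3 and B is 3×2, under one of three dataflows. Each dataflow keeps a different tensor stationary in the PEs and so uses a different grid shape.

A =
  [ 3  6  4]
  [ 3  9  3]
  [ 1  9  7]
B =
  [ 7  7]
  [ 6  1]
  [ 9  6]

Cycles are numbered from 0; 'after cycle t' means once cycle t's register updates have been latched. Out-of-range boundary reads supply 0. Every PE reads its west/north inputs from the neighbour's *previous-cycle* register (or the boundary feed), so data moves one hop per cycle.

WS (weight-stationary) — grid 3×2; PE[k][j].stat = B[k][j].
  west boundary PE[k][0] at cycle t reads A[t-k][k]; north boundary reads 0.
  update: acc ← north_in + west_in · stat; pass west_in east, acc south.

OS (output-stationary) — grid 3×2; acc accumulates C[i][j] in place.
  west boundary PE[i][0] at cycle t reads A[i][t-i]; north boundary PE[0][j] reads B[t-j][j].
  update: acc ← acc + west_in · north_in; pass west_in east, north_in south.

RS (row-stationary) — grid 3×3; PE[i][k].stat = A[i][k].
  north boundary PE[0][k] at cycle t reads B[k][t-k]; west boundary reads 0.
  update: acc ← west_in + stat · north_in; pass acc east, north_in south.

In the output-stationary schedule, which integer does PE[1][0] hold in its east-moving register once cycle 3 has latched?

register = 3

OS on a 3×2 grid — tracing PE[1][0] and its feeders:
  [0] (0,0) acc=21 (h:3 v:7)
  [0] (1,0) acc=0 (h:0 v:0)
  [1] (0,0) acc=57 (h:6 v:6)
  [1] (1,0) acc=21 (h:3 v:7)
  [2] (0,0) acc=93 (h:4 v:9)
  [2] (1,0) acc=75 (h:9 v:6)
  [3] (0,0) acc=93 (h:0 v:0)
  [3] (1,0) acc=102 (h:3 v:9)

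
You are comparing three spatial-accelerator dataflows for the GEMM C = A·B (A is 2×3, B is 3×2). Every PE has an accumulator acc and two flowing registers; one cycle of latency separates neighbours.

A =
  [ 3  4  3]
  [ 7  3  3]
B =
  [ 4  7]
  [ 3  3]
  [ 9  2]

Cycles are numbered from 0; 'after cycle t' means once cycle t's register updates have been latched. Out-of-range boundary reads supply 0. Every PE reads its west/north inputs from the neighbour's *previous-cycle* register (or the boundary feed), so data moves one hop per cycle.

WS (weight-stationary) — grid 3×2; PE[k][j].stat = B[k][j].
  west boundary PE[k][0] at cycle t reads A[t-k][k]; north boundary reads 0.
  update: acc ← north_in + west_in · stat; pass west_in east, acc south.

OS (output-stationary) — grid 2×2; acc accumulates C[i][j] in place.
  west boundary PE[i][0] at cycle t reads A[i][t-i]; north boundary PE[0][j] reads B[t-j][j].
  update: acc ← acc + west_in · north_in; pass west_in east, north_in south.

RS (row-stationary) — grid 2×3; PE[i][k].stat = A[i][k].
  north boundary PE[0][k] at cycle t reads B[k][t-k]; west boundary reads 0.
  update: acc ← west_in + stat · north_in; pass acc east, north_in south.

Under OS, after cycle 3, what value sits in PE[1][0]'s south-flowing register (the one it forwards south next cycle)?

register = 9

Tracing OS — 2×2 array, target PE[1][0]:
  after 0 — PE[0][0] acc=12, pass-E 3, pass-S 4
  after 0 — PE[1][0] acc=0, pass-E 0, pass-S 0
  after 1 — PE[0][0] acc=24, pass-E 4, pass-S 3
  after 1 — PE[1][0] acc=28, pass-E 7, pass-S 4
  after 2 — PE[0][0] acc=51, pass-E 3, pass-S 9
  after 2 — PE[1][0] acc=37, pass-E 3, pass-S 3
  after 3 — PE[0][0] acc=51, pass-E 0, pass-S 0
  after 3 — PE[1][0] acc=64, pass-E 3, pass-S 9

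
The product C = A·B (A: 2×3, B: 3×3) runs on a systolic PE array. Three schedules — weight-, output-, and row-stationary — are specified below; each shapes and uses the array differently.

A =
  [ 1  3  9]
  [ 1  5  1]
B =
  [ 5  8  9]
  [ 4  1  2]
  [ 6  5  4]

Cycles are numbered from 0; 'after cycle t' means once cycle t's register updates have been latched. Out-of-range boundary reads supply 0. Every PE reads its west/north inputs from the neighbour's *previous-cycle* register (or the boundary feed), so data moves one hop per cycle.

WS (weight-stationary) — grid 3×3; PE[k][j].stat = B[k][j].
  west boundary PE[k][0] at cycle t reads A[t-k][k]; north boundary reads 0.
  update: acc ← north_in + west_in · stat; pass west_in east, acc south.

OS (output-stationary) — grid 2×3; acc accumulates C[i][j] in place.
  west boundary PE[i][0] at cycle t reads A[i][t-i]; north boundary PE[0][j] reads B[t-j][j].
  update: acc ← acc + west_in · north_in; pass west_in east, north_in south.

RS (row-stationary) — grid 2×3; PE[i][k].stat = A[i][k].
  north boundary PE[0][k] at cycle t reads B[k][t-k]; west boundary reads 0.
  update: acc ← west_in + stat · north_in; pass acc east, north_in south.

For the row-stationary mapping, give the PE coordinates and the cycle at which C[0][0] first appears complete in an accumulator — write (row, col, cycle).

RS: C[0][0] accumulates in PE[0][2]:
  after 0 — PE[0][2] acc=0, pass-E 0, pass-S 0
  after 1 — PE[0][2] acc=0, pass-E 0, pass-S 0
  after 2 — PE[0][2] acc=71, pass-E 71, pass-S 6

(row, col, cycle) = (0, 2, 2)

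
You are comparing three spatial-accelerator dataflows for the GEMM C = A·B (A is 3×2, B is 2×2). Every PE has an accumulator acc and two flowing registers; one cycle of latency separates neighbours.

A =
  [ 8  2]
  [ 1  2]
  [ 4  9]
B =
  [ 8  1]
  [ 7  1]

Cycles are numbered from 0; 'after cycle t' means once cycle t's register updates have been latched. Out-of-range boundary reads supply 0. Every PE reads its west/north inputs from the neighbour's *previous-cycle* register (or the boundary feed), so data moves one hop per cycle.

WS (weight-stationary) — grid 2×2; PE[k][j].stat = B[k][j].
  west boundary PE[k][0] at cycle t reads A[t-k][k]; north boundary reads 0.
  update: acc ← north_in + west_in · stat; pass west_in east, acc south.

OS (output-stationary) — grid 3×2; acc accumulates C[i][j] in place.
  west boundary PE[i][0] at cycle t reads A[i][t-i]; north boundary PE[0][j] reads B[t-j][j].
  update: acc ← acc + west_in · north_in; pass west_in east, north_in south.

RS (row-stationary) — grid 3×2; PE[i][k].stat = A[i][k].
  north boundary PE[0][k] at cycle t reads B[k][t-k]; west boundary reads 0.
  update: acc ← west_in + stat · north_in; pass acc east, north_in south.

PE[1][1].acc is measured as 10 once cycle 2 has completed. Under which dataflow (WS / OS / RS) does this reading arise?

dataflow = WS

WS (2×2 grid), PE[1][1]:
  after 0 — PE[1][1] acc=0, pass-E 0, pass-S 0
  after 1 — PE[1][1] acc=0, pass-E 0, pass-S 0
  after 2 — PE[1][1] acc=10, pass-E 2, pass-S 10
OS (3×2 grid), PE[1][1]:
  after 0 — PE[1][1] acc=0, pass-E 0, pass-S 0
  after 1 — PE[1][1] acc=0, pass-E 0, pass-S 0
  after 2 — PE[1][1] acc=1, pass-E 1, pass-S 1
RS (3×2 grid), PE[1][1]:
  after 0 — PE[1][1] acc=0, pass-E 0, pass-S 0
  after 1 — PE[1][1] acc=0, pass-E 0, pass-S 0
  after 2 — PE[1][1] acc=22, pass-E 22, pass-S 7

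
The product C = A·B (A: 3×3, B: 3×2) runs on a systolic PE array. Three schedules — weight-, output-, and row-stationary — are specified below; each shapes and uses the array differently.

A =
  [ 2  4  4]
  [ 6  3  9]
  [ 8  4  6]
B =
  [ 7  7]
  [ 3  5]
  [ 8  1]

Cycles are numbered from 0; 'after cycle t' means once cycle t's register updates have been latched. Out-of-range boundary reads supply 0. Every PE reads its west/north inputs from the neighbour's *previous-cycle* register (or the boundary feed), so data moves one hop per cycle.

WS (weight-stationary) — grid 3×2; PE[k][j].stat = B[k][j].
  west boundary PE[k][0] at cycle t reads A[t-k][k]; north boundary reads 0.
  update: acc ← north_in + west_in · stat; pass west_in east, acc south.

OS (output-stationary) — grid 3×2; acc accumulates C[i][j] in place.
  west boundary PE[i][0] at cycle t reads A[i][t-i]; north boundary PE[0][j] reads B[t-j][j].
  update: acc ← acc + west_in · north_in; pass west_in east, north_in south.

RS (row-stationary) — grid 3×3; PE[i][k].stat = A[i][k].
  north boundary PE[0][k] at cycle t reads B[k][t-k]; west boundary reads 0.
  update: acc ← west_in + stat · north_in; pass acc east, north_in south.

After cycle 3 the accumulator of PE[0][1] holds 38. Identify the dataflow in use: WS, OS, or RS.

WS (3×2 grid), PE[0][1]:
  after 0 — PE[0][1] acc=0, pass-E 0, pass-S 0
  after 1 — PE[0][1] acc=14, pass-E 2, pass-S 14
  after 2 — PE[0][1] acc=42, pass-E 6, pass-S 42
  after 3 — PE[0][1] acc=56, pass-E 8, pass-S 56
OS (3×2 grid), PE[0][1]:
  after 0 — PE[0][1] acc=0, pass-E 0, pass-S 0
  after 1 — PE[0][1] acc=14, pass-E 2, pass-S 7
  after 2 — PE[0][1] acc=34, pass-E 4, pass-S 5
  after 3 — PE[0][1] acc=38, pass-E 4, pass-S 1
RS (3×3 grid), PE[0][1]:
  after 0 — PE[0][1] acc=0, pass-E 0, pass-S 0
  after 1 — PE[0][1] acc=26, pass-E 26, pass-S 3
  after 2 — PE[0][1] acc=34, pass-E 34, pass-S 5
  after 3 — PE[0][1] acc=0, pass-E 0, pass-S 0

dataflow = OS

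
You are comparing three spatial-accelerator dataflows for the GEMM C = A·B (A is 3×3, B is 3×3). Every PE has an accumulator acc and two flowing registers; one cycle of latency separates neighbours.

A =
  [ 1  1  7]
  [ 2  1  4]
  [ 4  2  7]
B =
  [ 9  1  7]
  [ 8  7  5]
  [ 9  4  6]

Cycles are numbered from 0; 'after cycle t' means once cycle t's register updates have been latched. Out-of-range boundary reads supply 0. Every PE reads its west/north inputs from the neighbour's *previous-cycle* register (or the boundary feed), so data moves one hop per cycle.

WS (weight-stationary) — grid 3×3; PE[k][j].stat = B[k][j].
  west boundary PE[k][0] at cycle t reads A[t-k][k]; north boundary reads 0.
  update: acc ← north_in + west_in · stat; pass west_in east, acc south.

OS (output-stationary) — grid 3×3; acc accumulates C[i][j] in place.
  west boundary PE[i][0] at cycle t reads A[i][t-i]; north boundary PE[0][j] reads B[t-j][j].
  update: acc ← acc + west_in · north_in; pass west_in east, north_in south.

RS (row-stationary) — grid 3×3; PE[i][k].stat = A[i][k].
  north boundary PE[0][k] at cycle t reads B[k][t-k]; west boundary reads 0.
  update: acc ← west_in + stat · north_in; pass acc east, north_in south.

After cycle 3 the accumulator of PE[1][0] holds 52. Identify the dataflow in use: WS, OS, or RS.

dataflow = WS

Under WS (3×3), PE[1][0]:
  @0  [1,0]  acc 0  |  →0  ↓0
  @1  [1,0]  acc 17  |  →1  ↓17
  @2  [1,0]  acc 26  |  →1  ↓26
  @3  [1,0]  acc 52  |  →2  ↓52
Under OS (3×3), PE[1][0]:
  @0  [1,0]  acc 0  |  →0  ↓0
  @1  [1,0]  acc 18  |  →2  ↓9
  @2  [1,0]  acc 26  |  →1  ↓8
  @3  [1,0]  acc 62  |  →4  ↓9
Under RS (3×3), PE[1][0]:
  @0  [1,0]  acc 0  |  →0  ↓0
  @1  [1,0]  acc 18  |  →18  ↓9
  @2  [1,0]  acc 2  |  →2  ↓1
  @3  [1,0]  acc 14  |  →14  ↓7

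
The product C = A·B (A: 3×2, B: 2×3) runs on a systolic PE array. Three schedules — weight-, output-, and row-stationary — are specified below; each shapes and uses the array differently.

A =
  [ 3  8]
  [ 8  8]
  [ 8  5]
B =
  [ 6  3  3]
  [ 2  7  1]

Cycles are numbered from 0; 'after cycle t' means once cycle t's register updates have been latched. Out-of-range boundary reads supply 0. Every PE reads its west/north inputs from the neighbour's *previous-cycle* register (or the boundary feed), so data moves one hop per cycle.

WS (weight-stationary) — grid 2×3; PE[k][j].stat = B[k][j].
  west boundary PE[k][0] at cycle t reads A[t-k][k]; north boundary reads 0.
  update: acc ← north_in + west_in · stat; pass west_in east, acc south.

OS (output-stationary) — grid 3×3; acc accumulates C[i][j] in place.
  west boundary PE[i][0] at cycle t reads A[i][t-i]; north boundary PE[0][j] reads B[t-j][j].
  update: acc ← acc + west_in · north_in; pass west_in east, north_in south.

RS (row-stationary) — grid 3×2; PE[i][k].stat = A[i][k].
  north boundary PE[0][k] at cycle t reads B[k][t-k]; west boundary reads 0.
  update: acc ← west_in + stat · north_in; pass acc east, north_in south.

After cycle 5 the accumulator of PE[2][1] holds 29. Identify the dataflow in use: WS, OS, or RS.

dataflow = RS

WS (2×3): PE[2][1] does not exist.
Under OS (3×3), PE[2][1]:
  t=0 PE[2][1]: acc=0 h=0 v=0
  t=1 PE[2][1]: acc=0 h=0 v=0
  t=2 PE[2][1]: acc=0 h=0 v=0
  t=3 PE[2][1]: acc=24 h=8 v=3
  t=4 PE[2][1]: acc=59 h=5 v=7
  t=5 PE[2][1]: acc=59 h=0 v=0
Under RS (3×2), PE[2][1]:
  t=0 PE[2][1]: acc=0 h=0 v=0
  t=1 PE[2][1]: acc=0 h=0 v=0
  t=2 PE[2][1]: acc=0 h=0 v=0
  t=3 PE[2][1]: acc=58 h=58 v=2
  t=4 PE[2][1]: acc=59 h=59 v=7
  t=5 PE[2][1]: acc=29 h=29 v=1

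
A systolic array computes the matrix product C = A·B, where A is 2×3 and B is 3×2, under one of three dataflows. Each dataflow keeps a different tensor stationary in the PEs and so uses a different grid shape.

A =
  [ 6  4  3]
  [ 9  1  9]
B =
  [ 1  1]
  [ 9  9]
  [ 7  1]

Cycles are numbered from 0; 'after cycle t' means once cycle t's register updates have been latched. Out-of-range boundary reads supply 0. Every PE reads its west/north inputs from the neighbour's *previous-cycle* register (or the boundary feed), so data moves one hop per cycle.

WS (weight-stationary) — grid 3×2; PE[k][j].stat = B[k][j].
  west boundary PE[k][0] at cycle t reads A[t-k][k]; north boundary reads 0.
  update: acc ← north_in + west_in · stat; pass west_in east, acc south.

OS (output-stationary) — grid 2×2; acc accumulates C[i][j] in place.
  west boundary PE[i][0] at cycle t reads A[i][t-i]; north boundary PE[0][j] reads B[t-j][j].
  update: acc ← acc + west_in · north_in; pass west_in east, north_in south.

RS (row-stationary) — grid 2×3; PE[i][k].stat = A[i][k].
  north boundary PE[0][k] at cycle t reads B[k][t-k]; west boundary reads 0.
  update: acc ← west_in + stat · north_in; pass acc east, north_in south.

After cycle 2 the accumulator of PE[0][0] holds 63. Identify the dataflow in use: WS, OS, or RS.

dataflow = OS

WS (3×2 grid), PE[0][0]:
  @0  [0,0]  acc 6  |  →6  ↓6
  @1  [0,0]  acc 9  |  →9  ↓9
  @2  [0,0]  acc 0  |  →0  ↓0
OS (2×2 grid), PE[0][0]:
  @0  [0,0]  acc 6  |  →6  ↓1
  @1  [0,0]  acc 42  |  →4  ↓9
  @2  [0,0]  acc 63  |  →3  ↓7
RS (2×3 grid), PE[0][0]:
  @0  [0,0]  acc 6  |  →6  ↓1
  @1  [0,0]  acc 6  |  →6  ↓1
  @2  [0,0]  acc 0  |  →0  ↓0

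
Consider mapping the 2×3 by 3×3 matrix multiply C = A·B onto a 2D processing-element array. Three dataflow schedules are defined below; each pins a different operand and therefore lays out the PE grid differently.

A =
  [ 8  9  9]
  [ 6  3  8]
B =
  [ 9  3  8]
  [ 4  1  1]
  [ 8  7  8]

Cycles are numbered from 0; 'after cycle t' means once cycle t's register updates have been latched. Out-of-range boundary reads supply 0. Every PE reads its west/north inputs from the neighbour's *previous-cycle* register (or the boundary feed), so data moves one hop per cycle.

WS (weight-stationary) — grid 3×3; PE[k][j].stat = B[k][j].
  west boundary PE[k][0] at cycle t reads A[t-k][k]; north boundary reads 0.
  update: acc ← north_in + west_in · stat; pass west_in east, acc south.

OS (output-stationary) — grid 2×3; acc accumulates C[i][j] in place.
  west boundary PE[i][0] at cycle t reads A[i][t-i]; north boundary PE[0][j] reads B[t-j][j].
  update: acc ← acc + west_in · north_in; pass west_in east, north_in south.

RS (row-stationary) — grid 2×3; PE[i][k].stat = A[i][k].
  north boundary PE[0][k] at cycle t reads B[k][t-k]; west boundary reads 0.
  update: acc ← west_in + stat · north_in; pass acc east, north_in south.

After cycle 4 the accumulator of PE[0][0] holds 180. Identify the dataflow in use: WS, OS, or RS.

WS [3×3] PE[0][0] across cycles:
  step 0 · PE0,0: acc=72; fwd→8 fwd↓72
  step 1 · PE0,0: acc=54; fwd→6 fwd↓54
  step 2 · PE0,0: acc=0; fwd→0 fwd↓0
  step 3 · PE0,0: acc=0; fwd→0 fwd↓0
  step 4 · PE0,0: acc=0; fwd→0 fwd↓0
OS [2×3] PE[0][0] across cycles:
  step 0 · PE0,0: acc=72; fwd→8 fwd↓9
  step 1 · PE0,0: acc=108; fwd→9 fwd↓4
  step 2 · PE0,0: acc=180; fwd→9 fwd↓8
  step 3 · PE0,0: acc=180; fwd→0 fwd↓0
  step 4 · PE0,0: acc=180; fwd→0 fwd↓0
RS [2×3] PE[0][0] across cycles:
  step 0 · PE0,0: acc=72; fwd→72 fwd↓9
  step 1 · PE0,0: acc=24; fwd→24 fwd↓3
  step 2 · PE0,0: acc=64; fwd→64 fwd↓8
  step 3 · PE0,0: acc=0; fwd→0 fwd↓0
  step 4 · PE0,0: acc=0; fwd→0 fwd↓0

dataflow = OS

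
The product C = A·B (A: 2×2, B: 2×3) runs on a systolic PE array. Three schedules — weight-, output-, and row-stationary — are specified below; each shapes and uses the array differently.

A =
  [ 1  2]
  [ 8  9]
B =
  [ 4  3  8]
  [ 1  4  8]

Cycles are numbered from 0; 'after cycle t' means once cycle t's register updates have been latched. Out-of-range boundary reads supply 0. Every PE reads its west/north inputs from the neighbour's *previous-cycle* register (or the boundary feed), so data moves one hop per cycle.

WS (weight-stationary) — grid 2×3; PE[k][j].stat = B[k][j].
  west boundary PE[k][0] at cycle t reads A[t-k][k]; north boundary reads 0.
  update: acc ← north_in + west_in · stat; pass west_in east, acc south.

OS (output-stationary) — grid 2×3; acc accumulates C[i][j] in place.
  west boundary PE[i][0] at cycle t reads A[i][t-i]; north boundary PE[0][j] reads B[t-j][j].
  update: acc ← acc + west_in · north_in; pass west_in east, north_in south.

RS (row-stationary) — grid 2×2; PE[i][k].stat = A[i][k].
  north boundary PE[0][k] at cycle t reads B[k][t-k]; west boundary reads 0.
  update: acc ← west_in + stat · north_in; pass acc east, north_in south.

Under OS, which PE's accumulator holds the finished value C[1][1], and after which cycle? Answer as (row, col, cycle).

(row, col, cycle) = (1, 1, 3)

Under OS, C[1][1] lands at PE[1][1]:
  t=0 PE[1][1]: acc=0 h=0 v=0
  t=1 PE[1][1]: acc=0 h=0 v=0
  t=2 PE[1][1]: acc=24 h=8 v=3
  t=3 PE[1][1]: acc=60 h=9 v=4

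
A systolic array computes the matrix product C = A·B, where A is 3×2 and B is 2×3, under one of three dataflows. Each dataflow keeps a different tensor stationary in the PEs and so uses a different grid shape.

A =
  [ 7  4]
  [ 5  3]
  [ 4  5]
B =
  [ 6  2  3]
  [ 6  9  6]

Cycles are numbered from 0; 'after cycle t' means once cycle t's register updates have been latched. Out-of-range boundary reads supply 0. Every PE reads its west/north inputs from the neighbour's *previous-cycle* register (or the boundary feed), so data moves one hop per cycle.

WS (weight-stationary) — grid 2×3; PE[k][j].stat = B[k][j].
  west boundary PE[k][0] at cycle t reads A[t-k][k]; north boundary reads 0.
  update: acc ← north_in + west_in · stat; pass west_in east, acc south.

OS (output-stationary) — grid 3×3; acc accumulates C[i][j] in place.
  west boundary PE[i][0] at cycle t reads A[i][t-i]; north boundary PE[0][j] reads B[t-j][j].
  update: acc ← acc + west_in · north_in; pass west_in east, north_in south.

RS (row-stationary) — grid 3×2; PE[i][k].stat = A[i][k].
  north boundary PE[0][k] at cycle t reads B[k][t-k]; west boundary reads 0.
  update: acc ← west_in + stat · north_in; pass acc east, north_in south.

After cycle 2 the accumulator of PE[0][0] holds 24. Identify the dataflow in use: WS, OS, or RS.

dataflow = WS

— WS: 2×3; PE[0][0] trace:
  [0] (0,0) acc=42 (h:7 v:42)
  [1] (0,0) acc=30 (h:5 v:30)
  [2] (0,0) acc=24 (h:4 v:24)
— OS: 3×3; PE[0][0] trace:
  [0] (0,0) acc=42 (h:7 v:6)
  [1] (0,0) acc=66 (h:4 v:6)
  [2] (0,0) acc=66 (h:0 v:0)
— RS: 3×2; PE[0][0] trace:
  [0] (0,0) acc=42 (h:42 v:6)
  [1] (0,0) acc=14 (h:14 v:2)
  [2] (0,0) acc=21 (h:21 v:3)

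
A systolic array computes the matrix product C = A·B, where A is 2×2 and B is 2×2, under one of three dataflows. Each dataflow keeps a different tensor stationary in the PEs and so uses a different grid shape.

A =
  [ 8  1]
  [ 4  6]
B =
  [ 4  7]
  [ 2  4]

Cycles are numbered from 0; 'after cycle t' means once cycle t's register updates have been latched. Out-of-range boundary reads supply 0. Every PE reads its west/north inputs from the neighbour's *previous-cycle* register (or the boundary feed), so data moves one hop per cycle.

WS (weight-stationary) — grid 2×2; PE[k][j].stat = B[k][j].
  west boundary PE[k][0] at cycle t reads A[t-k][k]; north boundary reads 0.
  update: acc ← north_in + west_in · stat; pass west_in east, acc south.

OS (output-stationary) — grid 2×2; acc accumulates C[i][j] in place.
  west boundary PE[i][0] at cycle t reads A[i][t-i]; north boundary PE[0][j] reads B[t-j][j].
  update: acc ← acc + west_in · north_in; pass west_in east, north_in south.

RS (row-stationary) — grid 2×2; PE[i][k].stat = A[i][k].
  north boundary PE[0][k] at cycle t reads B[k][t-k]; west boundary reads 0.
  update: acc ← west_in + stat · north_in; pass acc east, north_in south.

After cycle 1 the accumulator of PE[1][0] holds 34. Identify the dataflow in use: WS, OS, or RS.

WS (2×2 grid), PE[1][0]:
  after 0 — PE[1][0] acc=0, pass-E 0, pass-S 0
  after 1 — PE[1][0] acc=34, pass-E 1, pass-S 34
OS (2×2 grid), PE[1][0]:
  after 0 — PE[1][0] acc=0, pass-E 0, pass-S 0
  after 1 — PE[1][0] acc=16, pass-E 4, pass-S 4
RS (2×2 grid), PE[1][0]:
  after 0 — PE[1][0] acc=0, pass-E 0, pass-S 0
  after 1 — PE[1][0] acc=16, pass-E 16, pass-S 4

dataflow = WS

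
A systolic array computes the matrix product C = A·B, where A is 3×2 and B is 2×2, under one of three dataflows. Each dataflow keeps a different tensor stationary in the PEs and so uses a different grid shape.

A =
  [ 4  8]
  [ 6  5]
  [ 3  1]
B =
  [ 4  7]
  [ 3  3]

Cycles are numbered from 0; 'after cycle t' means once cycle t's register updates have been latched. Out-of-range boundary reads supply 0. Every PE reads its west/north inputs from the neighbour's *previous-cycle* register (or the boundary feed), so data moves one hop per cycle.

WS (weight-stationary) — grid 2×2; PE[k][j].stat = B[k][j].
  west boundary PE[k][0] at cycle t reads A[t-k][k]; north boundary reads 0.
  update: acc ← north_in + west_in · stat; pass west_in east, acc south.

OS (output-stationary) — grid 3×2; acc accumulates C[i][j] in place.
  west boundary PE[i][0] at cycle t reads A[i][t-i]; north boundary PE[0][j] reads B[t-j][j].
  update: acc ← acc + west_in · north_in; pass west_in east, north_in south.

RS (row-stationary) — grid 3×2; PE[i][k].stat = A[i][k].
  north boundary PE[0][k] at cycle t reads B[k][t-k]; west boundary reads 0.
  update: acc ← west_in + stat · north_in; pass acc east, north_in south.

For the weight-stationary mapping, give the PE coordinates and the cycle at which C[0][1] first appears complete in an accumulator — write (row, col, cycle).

(row, col, cycle) = (1, 1, 2)

Under WS, C[0][1] lands at PE[1][1]:
  t=0 PE[1][1]: acc=0 h=0 v=0
  t=1 PE[1][1]: acc=0 h=0 v=0
  t=2 PE[1][1]: acc=52 h=8 v=52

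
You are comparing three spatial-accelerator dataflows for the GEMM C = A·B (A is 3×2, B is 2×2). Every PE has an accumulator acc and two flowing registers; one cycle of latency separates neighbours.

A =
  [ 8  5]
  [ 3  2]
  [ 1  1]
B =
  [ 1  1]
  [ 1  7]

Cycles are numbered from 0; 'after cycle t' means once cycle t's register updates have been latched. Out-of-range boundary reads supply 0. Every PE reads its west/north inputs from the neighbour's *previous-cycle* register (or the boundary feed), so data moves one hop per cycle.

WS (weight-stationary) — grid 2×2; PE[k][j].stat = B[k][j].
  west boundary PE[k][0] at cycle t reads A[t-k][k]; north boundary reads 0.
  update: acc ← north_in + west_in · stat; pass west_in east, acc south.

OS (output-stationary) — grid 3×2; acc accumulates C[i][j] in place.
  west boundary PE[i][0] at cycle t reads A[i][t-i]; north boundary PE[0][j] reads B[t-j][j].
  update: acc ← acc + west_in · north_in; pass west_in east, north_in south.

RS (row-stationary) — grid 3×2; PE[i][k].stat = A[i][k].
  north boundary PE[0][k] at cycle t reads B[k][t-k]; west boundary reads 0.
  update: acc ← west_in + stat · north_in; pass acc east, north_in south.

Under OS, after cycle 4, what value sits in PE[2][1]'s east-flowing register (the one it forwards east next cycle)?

OS (3×2). Following PE[2][1] plus its west/north inputs:
  after 0 — PE[1][1] acc=0, pass-E 0, pass-S 0
  after 0 — PE[2][0] acc=0, pass-E 0, pass-S 0
  after 0 — PE[2][1] acc=0, pass-E 0, pass-S 0
  after 1 — PE[1][1] acc=0, pass-E 0, pass-S 0
  after 1 — PE[2][0] acc=0, pass-E 0, pass-S 0
  after 1 — PE[2][1] acc=0, pass-E 0, pass-S 0
  after 2 — PE[1][1] acc=3, pass-E 3, pass-S 1
  after 2 — PE[2][0] acc=1, pass-E 1, pass-S 1
  after 2 — PE[2][1] acc=0, pass-E 0, pass-S 0
  after 3 — PE[1][1] acc=17, pass-E 2, pass-S 7
  after 3 — PE[2][0] acc=2, pass-E 1, pass-S 1
  after 3 — PE[2][1] acc=1, pass-E 1, pass-S 1
  after 4 — PE[1][1] acc=17, pass-E 0, pass-S 0
  after 4 — PE[2][0] acc=2, pass-E 0, pass-S 0
  after 4 — PE[2][1] acc=8, pass-E 1, pass-S 7

register = 1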